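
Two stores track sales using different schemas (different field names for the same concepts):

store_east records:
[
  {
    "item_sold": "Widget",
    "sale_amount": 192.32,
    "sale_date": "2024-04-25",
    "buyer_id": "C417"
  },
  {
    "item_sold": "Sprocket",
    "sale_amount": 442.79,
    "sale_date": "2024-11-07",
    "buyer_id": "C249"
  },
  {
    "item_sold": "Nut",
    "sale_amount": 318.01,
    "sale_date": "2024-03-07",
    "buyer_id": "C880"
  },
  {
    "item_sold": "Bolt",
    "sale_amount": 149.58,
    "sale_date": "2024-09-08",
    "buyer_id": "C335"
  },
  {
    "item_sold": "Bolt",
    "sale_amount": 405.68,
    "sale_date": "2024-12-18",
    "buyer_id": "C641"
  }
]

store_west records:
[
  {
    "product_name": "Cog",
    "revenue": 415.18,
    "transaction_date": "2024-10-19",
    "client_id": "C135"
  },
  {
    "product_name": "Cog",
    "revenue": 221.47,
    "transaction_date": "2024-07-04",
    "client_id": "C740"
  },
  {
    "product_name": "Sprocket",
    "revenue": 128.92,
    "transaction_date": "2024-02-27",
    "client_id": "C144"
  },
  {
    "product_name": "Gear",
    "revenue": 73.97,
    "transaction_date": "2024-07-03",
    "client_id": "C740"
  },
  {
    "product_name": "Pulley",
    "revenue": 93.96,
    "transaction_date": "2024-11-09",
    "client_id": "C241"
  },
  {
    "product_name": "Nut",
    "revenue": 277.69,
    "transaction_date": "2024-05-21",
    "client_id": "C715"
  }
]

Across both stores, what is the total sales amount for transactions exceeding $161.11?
2273.14

Schema mapping: "sale_amount" (store_east) = "revenue" (store_west) = sale amount

Sum of sales > $161.11 in store_east: 1358.8
Sum of sales > $161.11 in store_west: 914.34

Total: 1358.8 + 914.34 = 2273.14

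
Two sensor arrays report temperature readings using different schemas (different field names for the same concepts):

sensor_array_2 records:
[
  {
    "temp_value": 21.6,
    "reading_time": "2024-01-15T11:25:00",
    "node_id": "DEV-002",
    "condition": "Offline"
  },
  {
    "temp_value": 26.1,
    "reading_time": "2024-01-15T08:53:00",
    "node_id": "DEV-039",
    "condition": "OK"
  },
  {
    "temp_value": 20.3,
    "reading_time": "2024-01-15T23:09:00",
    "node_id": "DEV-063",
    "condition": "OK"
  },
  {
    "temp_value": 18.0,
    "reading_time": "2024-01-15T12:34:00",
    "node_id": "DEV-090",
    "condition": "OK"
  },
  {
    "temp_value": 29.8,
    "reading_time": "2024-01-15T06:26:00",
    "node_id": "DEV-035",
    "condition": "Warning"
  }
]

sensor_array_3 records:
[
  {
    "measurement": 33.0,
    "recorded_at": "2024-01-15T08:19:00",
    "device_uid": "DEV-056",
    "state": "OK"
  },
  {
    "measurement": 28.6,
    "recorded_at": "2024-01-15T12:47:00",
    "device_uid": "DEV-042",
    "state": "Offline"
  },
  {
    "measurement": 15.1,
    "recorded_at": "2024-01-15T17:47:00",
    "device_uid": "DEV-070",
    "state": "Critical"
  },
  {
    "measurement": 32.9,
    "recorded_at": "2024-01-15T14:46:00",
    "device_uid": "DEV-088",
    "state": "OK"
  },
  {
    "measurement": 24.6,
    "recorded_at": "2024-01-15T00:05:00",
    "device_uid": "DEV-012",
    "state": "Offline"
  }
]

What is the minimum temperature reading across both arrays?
15.1

Schema mapping: "temp_value" (sensor_array_2) = "measurement" (sensor_array_3) = temperature reading

Minimum in sensor_array_2: 18.0
Minimum in sensor_array_3: 15.1

Overall minimum: min(18.0, 15.1) = 15.1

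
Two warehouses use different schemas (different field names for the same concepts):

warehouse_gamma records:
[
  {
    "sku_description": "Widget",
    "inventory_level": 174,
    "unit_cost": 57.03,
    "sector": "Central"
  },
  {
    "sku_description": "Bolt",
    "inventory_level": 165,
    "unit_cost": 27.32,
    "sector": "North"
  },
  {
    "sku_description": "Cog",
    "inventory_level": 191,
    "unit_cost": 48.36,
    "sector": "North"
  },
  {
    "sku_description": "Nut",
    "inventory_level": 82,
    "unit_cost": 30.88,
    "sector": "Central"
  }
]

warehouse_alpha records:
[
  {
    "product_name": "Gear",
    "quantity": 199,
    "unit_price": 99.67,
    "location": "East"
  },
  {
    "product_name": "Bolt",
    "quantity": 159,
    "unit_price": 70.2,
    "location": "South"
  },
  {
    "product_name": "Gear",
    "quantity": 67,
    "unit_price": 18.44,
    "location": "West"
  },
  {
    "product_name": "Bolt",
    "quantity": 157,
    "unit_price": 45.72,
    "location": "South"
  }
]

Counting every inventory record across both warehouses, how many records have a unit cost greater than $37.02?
5

Schema mapping: "unit_cost" (warehouse_gamma) = "unit_price" (warehouse_alpha) = unit cost

Records > $37.02 in warehouse_gamma: 2
Records > $37.02 in warehouse_alpha: 3

Total count: 2 + 3 = 5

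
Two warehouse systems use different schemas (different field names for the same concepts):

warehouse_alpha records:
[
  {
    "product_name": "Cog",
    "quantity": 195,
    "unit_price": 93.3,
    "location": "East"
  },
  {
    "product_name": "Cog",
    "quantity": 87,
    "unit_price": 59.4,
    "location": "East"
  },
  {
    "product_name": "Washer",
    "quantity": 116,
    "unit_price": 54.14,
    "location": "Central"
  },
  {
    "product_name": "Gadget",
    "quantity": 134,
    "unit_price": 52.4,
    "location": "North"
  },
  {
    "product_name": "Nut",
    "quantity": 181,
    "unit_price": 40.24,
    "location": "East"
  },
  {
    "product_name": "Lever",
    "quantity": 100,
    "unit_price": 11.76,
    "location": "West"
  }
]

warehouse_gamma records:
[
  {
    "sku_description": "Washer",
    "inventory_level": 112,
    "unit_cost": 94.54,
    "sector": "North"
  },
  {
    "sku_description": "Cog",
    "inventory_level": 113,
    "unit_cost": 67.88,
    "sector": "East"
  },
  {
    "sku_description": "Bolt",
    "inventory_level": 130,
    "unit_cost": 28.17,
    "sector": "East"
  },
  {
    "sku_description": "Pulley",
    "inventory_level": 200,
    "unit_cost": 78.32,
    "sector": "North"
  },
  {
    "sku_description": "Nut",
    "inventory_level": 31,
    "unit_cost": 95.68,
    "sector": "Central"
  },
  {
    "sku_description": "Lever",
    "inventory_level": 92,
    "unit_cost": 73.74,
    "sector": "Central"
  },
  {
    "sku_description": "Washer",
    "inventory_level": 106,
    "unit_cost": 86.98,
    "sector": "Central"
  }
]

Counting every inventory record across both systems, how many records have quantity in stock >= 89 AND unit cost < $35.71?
2

Schema mappings:
- "quantity" (warehouse_alpha) = "inventory_level" (warehouse_gamma) = quantity
- "unit_price" (warehouse_alpha) = "unit_cost" (warehouse_gamma) = unit cost

Records meeting both conditions in warehouse_alpha: 1
Records meeting both conditions in warehouse_gamma: 1

Total: 1 + 1 = 2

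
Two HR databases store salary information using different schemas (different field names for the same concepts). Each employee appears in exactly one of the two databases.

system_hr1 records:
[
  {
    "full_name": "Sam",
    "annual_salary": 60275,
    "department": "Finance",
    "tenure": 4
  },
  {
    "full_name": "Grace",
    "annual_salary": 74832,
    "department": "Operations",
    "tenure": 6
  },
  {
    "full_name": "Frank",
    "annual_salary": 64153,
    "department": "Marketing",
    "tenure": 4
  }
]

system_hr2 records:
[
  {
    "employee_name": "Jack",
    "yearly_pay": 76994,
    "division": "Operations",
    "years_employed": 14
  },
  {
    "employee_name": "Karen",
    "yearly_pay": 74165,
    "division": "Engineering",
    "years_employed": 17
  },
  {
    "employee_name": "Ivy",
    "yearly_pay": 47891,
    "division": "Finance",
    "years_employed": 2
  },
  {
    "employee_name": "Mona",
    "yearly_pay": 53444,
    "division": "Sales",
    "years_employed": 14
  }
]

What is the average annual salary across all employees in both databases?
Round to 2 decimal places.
64536.29

Schema mapping: "annual_salary" (system_hr1) = "yearly_pay" (system_hr2) = annual salary

All salaries: [60275, 74832, 64153, 76994, 74165, 47891, 53444]
Sum: 451754
Count: 7
Average: 451754 / 7 = 64536.29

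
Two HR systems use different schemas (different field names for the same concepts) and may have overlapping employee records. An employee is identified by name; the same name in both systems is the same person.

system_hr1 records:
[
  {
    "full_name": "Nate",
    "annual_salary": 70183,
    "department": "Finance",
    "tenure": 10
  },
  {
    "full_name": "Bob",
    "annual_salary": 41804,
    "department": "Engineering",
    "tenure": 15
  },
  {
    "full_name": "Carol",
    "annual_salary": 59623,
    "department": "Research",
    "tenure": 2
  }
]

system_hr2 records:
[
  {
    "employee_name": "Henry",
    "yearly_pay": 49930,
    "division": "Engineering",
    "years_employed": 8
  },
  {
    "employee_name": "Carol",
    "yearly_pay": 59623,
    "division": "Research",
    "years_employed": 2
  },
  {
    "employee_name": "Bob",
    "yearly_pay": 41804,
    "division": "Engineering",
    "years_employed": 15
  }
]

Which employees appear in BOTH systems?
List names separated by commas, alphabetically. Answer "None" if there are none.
Bob, Carol

Schema mapping: "full_name" (system_hr1) = "employee_name" (system_hr2) = employee name

Names in system_hr1: ['Bob', 'Carol', 'Nate']
Names in system_hr2: ['Bob', 'Carol', 'Henry']

Intersection: ['Bob', 'Carol']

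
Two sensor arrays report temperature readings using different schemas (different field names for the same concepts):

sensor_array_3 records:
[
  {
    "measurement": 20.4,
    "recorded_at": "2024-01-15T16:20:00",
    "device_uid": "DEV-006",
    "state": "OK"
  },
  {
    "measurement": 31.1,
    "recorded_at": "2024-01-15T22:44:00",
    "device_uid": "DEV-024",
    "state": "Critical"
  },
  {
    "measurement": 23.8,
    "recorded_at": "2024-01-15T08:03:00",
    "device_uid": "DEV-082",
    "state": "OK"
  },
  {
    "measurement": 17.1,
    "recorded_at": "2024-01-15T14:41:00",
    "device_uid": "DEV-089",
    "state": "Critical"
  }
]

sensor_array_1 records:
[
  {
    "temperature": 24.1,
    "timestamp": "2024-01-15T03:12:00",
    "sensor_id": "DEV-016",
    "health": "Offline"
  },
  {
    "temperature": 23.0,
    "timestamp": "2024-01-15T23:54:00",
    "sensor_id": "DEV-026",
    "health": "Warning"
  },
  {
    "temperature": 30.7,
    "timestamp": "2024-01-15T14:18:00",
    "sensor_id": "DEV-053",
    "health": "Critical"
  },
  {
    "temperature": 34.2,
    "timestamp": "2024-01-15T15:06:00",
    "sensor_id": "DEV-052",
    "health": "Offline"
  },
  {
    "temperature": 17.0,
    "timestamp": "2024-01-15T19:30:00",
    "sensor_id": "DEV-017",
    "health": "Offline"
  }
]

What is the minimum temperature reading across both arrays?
17.0

Schema mapping: "measurement" (sensor_array_3) = "temperature" (sensor_array_1) = temperature reading

Minimum in sensor_array_3: 17.1
Minimum in sensor_array_1: 17.0

Overall minimum: min(17.1, 17.0) = 17.0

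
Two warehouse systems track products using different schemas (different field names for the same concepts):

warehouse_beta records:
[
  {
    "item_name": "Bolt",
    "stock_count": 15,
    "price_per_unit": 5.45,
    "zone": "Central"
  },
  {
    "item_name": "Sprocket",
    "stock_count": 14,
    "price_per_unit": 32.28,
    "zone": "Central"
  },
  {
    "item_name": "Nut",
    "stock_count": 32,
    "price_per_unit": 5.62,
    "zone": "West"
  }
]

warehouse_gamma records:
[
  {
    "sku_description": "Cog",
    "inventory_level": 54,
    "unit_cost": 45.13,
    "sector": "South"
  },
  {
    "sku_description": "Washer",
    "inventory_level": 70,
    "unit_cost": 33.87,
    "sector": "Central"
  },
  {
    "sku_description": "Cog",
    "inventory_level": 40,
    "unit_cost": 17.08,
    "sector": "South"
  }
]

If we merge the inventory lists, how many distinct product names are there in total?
5

Schema mapping: "item_name" (warehouse_beta) = "sku_description" (warehouse_gamma) = product name

Products in warehouse_beta: ['Bolt', 'Nut', 'Sprocket']
Products in warehouse_gamma: ['Cog', 'Washer']

Union (unique products): ['Bolt', 'Cog', 'Nut', 'Sprocket', 'Washer']
Count: 5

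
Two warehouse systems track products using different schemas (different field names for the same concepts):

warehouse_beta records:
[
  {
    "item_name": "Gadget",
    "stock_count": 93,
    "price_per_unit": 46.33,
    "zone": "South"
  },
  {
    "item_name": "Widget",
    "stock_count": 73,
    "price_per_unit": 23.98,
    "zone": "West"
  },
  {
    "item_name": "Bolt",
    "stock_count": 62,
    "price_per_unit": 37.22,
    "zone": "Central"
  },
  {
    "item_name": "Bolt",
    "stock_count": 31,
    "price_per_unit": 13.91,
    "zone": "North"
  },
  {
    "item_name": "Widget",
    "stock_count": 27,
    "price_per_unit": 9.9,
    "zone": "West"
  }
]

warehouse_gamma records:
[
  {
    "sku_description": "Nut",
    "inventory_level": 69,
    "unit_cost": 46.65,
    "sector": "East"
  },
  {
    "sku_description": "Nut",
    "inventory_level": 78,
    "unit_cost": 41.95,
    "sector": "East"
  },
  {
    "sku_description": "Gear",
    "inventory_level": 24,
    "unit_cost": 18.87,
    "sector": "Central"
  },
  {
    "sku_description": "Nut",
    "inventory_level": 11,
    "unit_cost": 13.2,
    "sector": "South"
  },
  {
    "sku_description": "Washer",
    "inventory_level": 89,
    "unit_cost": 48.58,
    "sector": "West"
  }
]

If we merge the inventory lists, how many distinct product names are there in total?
6

Schema mapping: "item_name" (warehouse_beta) = "sku_description" (warehouse_gamma) = product name

Products in warehouse_beta: ['Bolt', 'Gadget', 'Widget']
Products in warehouse_gamma: ['Gear', 'Nut', 'Washer']

Union (unique products): ['Bolt', 'Gadget', 'Gear', 'Nut', 'Washer', 'Widget']
Count: 6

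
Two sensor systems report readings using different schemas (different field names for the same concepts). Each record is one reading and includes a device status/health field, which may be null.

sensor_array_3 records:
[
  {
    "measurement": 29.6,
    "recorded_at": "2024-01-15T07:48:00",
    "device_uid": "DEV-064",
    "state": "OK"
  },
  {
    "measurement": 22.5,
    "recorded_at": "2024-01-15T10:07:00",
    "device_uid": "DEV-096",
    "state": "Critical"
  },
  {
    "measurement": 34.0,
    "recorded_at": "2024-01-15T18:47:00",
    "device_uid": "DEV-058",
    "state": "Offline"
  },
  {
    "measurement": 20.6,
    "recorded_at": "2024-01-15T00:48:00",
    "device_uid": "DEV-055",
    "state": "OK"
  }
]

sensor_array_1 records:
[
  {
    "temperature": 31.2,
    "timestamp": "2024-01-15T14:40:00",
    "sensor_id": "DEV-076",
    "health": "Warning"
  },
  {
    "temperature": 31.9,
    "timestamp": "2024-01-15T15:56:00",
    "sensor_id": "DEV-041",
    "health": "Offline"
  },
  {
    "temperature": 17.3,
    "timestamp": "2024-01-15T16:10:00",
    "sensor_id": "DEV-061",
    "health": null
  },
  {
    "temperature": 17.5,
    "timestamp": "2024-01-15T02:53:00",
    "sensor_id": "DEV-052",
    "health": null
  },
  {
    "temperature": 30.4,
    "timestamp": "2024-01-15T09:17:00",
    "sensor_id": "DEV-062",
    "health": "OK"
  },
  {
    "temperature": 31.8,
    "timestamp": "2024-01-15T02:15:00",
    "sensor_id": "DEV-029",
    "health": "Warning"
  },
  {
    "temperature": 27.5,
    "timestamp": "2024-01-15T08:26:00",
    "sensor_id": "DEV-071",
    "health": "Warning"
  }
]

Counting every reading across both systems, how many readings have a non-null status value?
9

Schema mapping: "state" (sensor_array_3) = "health" (sensor_array_1) = status

Non-null in sensor_array_3: 4
Non-null in sensor_array_1: 5

Total non-null: 4 + 5 = 9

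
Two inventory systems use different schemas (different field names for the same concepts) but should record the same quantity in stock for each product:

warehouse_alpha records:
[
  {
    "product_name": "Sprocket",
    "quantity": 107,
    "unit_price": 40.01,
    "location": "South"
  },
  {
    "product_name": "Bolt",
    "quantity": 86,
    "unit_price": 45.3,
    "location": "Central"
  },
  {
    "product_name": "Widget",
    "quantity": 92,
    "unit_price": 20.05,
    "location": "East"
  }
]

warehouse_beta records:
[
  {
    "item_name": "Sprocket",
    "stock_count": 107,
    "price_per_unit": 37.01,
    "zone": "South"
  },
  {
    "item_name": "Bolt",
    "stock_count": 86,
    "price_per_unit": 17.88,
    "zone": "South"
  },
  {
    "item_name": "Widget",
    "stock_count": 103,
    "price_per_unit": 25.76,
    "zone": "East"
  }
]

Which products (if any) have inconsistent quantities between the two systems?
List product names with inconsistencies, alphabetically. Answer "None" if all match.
Widget

Schema mappings:
- "product_name" (warehouse_alpha) = "item_name" (warehouse_beta) = product name
- "quantity" (warehouse_alpha) = "stock_count" (warehouse_beta) = quantity

Comparison:
  Sprocket: 107 vs 107 - MATCH
  Bolt: 86 vs 86 - MATCH
  Widget: 92 vs 103 - MISMATCH

Products with inconsistencies: Widget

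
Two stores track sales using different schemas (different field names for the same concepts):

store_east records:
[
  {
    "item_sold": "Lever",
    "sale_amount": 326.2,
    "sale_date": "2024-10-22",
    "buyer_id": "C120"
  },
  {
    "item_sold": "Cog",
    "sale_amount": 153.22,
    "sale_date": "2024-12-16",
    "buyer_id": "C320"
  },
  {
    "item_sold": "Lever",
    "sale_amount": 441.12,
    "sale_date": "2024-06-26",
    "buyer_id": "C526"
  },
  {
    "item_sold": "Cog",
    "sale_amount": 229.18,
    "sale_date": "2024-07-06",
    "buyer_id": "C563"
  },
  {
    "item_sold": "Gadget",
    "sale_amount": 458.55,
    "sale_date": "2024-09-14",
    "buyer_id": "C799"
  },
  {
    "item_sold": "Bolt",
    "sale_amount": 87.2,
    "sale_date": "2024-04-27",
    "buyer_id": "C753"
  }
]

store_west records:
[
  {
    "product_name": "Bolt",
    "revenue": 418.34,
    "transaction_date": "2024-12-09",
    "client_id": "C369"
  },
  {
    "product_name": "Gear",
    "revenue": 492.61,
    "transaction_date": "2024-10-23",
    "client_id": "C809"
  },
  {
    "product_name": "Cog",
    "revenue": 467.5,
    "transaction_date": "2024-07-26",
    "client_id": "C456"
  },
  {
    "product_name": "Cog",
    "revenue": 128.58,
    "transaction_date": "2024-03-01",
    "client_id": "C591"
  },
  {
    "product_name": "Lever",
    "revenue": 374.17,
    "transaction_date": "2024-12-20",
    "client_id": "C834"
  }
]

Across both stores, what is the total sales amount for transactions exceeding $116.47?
3489.47

Schema mapping: "sale_amount" (store_east) = "revenue" (store_west) = sale amount

Sum of sales > $116.47 in store_east: 1608.27
Sum of sales > $116.47 in store_west: 1881.2

Total: 1608.27 + 1881.2 = 3489.47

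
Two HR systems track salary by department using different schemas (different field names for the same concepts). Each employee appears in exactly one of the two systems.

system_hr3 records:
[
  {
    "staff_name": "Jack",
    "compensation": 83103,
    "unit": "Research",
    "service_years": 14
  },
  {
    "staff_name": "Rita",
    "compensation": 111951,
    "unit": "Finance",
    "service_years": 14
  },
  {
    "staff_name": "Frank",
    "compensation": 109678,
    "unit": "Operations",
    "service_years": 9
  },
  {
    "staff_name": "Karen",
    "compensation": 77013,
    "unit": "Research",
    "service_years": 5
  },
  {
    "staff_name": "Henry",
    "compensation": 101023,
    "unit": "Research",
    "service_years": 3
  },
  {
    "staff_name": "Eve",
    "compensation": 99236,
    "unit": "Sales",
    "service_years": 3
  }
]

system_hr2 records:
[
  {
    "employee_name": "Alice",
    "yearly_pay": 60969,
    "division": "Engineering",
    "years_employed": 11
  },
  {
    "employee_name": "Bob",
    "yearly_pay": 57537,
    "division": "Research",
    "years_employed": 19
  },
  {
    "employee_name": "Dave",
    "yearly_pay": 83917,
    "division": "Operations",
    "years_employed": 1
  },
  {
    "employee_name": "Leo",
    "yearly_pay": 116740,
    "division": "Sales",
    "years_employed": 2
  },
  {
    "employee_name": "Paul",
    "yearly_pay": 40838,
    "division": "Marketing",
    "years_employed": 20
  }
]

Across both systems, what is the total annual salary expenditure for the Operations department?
193595

Schema mappings:
- "unit" (system_hr3) = "division" (system_hr2) = department
- "compensation" (system_hr3) = "yearly_pay" (system_hr2) = salary

Operations salaries from system_hr3: 109678
Operations salaries from system_hr2: 83917

Total: 109678 + 83917 = 193595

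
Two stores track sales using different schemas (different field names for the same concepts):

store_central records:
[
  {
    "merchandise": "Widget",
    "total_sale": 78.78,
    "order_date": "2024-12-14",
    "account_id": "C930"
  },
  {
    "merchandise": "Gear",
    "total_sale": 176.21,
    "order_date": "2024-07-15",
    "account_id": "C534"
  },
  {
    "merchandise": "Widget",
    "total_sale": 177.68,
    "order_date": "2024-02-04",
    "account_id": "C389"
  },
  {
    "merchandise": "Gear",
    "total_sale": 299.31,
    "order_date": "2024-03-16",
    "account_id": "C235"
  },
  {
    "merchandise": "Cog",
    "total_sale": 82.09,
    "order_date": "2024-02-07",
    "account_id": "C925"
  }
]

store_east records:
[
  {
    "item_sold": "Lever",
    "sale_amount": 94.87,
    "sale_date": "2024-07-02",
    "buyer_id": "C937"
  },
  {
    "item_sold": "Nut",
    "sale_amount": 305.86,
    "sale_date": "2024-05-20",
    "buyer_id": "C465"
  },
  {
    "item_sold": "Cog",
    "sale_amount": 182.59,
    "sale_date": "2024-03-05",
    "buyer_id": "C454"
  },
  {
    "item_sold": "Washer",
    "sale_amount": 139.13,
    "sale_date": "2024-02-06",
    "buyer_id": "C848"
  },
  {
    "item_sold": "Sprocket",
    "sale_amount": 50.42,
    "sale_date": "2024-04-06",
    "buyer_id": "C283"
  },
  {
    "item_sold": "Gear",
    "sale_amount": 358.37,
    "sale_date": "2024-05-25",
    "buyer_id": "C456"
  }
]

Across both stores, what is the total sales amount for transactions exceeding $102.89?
1639.15

Schema mapping: "total_sale" (store_central) = "sale_amount" (store_east) = sale amount

Sum of sales > $102.89 in store_central: 653.2
Sum of sales > $102.89 in store_east: 985.95

Total: 653.2 + 985.95 = 1639.15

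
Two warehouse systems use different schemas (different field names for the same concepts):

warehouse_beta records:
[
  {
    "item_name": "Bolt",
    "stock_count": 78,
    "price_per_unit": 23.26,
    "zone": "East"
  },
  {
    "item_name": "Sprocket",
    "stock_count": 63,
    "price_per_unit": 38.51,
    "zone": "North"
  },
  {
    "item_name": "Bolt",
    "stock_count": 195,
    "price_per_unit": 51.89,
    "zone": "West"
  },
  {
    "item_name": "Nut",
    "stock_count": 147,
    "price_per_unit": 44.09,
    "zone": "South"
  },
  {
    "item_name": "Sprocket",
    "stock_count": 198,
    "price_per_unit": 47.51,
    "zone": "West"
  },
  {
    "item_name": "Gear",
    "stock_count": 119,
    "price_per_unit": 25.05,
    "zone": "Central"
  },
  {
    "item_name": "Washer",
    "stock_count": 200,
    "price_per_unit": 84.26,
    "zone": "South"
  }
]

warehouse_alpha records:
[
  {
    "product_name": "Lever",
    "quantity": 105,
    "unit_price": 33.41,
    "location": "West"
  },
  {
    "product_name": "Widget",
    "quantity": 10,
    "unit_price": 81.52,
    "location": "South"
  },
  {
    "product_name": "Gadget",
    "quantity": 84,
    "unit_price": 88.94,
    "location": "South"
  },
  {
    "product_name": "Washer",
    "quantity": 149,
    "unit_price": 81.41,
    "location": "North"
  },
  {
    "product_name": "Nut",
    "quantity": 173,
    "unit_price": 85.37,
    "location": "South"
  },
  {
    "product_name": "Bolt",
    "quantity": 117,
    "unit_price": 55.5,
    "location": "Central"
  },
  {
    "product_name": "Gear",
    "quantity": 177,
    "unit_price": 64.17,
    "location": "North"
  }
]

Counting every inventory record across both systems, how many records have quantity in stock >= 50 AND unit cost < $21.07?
0

Schema mappings:
- "stock_count" (warehouse_beta) = "quantity" (warehouse_alpha) = quantity
- "price_per_unit" (warehouse_beta) = "unit_price" (warehouse_alpha) = unit cost

Records meeting both conditions in warehouse_beta: 0
Records meeting both conditions in warehouse_alpha: 0

Total: 0 + 0 = 0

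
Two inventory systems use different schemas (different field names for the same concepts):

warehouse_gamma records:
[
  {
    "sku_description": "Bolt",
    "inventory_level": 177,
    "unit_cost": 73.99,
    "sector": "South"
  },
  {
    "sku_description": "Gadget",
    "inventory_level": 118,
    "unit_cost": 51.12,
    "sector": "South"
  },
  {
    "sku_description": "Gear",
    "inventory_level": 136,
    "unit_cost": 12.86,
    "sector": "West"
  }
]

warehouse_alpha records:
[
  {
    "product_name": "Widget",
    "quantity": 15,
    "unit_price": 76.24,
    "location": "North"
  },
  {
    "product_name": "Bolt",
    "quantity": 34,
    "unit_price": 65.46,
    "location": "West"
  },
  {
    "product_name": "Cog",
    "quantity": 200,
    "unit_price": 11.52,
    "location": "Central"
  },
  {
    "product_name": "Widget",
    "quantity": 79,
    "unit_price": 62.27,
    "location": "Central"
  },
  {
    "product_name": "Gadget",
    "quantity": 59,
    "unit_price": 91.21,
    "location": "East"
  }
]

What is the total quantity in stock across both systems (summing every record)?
818

To reconcile these schemas, identify the field holding the quantity in stock in each system:
1. In warehouse_gamma it is "inventory_level"
2. In warehouse_alpha it is "quantity"

From warehouse_gamma: 177 + 118 + 136 = 431
From warehouse_alpha: 15 + 34 + 200 + 79 + 59 = 387

Total: 431 + 387 = 818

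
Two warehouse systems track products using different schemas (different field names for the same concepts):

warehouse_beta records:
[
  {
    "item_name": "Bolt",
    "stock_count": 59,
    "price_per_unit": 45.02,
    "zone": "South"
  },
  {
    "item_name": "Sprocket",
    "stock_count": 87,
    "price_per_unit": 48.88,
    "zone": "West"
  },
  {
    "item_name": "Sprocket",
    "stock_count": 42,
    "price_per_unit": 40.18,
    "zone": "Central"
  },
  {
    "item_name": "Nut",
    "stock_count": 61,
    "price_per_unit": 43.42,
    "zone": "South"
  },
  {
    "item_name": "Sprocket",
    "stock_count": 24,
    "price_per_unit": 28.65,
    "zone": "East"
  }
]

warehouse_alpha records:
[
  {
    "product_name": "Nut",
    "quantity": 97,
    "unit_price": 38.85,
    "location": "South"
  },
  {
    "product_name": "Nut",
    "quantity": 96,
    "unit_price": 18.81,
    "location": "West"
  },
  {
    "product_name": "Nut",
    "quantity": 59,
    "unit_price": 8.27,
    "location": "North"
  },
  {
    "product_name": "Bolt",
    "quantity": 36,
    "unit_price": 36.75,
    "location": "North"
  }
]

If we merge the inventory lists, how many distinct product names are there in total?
3

Schema mapping: "item_name" (warehouse_beta) = "product_name" (warehouse_alpha) = product name

Products in warehouse_beta: ['Bolt', 'Nut', 'Sprocket']
Products in warehouse_alpha: ['Bolt', 'Nut']

Union (unique products): ['Bolt', 'Nut', 'Sprocket']
Count: 3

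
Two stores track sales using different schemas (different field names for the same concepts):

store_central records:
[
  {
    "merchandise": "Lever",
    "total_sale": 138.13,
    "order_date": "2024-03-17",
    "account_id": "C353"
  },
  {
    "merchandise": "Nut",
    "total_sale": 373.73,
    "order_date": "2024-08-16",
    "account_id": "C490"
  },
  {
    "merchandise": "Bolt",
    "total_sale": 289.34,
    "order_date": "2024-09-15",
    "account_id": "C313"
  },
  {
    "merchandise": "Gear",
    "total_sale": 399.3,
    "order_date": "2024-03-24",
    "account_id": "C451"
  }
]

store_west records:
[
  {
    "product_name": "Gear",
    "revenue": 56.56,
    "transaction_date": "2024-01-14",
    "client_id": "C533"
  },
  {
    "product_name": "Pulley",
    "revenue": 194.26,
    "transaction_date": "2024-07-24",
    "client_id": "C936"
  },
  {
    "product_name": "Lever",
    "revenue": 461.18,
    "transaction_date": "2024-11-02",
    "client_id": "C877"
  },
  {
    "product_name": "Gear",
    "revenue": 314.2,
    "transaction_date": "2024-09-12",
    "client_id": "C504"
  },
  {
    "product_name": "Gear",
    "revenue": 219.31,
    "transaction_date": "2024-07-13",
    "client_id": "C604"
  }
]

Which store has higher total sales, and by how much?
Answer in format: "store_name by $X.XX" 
store_west by $45.01

Schema mapping: "total_sale" (store_central) = "revenue" (store_west) = sale amount

Total for store_central: 1200.50
Total for store_west: 1245.51

Difference: |1200.50 - 1245.51| = 45.01
store_west has higher sales by $45.01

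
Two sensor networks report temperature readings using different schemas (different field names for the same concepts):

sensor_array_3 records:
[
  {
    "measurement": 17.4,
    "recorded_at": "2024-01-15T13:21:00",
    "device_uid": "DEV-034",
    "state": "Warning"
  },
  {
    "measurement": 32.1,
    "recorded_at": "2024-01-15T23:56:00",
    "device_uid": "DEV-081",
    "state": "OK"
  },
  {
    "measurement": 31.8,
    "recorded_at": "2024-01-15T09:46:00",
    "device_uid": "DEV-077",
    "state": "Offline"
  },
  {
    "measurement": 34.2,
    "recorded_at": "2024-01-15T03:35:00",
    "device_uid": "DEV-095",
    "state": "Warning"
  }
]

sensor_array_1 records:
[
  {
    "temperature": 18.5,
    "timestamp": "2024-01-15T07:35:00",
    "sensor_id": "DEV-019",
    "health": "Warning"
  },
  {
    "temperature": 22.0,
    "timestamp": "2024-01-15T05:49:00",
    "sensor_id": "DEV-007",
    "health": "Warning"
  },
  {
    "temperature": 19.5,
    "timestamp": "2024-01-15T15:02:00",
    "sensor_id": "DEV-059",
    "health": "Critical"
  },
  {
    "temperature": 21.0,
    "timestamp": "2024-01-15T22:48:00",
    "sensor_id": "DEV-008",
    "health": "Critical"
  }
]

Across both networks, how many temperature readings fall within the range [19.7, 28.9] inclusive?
2

Schema mapping: "measurement" (sensor_array_3) = "temperature" (sensor_array_1) = temperature

Readings in [19.7, 28.9] from sensor_array_3: 0
Readings in [19.7, 28.9] from sensor_array_1: 2

Total count: 0 + 2 = 2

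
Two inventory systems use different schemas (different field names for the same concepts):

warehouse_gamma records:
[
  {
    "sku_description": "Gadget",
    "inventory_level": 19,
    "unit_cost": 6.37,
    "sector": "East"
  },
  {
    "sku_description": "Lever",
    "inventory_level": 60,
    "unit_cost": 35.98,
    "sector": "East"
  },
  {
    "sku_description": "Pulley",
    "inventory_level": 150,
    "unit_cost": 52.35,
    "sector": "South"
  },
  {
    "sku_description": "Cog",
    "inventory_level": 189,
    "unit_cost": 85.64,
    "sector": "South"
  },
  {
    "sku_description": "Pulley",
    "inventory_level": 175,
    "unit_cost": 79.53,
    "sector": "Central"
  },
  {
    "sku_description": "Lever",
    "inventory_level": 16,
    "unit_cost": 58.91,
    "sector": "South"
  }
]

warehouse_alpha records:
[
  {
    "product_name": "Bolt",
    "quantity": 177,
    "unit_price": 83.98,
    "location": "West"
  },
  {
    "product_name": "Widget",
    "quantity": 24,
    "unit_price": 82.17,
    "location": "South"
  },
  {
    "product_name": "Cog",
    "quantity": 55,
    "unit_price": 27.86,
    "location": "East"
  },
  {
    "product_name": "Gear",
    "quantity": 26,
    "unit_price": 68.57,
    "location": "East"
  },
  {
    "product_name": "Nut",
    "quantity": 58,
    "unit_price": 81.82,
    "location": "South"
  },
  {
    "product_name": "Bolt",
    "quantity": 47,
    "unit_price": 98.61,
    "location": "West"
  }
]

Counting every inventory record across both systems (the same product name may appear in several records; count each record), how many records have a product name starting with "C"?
2

Schema mapping: "sku_description" (warehouse_gamma) = "product_name" (warehouse_alpha) = product name

Records with product name starting with "C" in warehouse_gamma: 1
Records with product name starting with "C" in warehouse_alpha: 1

Total: 1 + 1 = 2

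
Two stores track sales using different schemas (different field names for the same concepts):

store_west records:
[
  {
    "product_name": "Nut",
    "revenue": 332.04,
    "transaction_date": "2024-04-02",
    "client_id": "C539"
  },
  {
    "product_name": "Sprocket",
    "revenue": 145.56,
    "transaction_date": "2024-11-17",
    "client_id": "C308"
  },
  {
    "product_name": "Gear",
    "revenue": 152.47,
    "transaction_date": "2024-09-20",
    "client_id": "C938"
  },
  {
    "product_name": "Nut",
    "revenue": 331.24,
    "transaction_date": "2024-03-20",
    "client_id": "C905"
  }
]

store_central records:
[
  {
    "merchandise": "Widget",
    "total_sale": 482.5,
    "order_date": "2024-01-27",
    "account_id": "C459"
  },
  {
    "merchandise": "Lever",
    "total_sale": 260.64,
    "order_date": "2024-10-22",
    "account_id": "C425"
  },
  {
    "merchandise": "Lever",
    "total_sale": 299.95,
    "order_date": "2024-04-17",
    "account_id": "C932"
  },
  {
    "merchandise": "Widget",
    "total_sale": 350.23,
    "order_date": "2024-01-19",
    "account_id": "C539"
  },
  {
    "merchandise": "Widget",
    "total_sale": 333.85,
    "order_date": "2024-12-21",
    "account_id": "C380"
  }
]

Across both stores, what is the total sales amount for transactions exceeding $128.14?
2688.48

Schema mapping: "revenue" (store_west) = "total_sale" (store_central) = sale amount

Sum of sales > $128.14 in store_west: 961.31
Sum of sales > $128.14 in store_central: 1727.17

Total: 961.31 + 1727.17 = 2688.48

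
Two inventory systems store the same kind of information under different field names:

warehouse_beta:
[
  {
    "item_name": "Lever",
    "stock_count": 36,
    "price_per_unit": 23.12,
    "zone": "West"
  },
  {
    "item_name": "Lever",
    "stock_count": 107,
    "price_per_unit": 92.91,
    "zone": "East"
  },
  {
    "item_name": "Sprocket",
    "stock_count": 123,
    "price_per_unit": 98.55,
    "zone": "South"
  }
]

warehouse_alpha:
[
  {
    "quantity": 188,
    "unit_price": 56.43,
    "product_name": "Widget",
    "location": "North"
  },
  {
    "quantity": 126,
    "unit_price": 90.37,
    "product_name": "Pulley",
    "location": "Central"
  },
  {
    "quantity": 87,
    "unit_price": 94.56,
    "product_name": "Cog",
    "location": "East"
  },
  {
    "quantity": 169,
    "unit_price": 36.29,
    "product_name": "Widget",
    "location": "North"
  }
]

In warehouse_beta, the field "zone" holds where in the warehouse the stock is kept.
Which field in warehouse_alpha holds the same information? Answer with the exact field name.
location

In warehouse_beta, "zone" holds where in the warehouse the stock is kept.
The fields in warehouse_alpha are: "quantity", "unit_price", "product_name", "location".
"location" is the match: the name refers to the same concept and its values are area labels (e.g. 'Central', 'East').
The other fields ("quantity", "unit_price", "product_name") hold different kinds of data.

So "zone" in warehouse_beta corresponds to "location" in warehouse_alpha.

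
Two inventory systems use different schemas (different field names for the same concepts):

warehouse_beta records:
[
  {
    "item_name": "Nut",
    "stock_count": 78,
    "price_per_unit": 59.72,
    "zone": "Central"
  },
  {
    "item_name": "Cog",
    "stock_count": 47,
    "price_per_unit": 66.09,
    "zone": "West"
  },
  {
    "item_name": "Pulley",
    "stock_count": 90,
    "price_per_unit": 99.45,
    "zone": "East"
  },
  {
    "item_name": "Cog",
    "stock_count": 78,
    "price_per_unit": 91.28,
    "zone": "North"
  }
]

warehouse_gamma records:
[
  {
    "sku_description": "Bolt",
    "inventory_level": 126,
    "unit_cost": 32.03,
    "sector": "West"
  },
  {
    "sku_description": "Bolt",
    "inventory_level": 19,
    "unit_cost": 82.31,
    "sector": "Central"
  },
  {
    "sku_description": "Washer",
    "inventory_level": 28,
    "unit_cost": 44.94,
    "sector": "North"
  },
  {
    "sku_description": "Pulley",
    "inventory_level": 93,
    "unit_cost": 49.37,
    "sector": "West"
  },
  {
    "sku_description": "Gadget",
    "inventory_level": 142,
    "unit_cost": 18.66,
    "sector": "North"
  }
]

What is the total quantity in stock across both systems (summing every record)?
701

To reconcile these schemas, identify the field holding the quantity in stock in each system:
1. In warehouse_beta it is "stock_count"
2. In warehouse_gamma it is "inventory_level"

From warehouse_beta: 78 + 47 + 90 + 78 = 293
From warehouse_gamma: 126 + 19 + 28 + 93 + 142 = 408

Total: 293 + 408 = 701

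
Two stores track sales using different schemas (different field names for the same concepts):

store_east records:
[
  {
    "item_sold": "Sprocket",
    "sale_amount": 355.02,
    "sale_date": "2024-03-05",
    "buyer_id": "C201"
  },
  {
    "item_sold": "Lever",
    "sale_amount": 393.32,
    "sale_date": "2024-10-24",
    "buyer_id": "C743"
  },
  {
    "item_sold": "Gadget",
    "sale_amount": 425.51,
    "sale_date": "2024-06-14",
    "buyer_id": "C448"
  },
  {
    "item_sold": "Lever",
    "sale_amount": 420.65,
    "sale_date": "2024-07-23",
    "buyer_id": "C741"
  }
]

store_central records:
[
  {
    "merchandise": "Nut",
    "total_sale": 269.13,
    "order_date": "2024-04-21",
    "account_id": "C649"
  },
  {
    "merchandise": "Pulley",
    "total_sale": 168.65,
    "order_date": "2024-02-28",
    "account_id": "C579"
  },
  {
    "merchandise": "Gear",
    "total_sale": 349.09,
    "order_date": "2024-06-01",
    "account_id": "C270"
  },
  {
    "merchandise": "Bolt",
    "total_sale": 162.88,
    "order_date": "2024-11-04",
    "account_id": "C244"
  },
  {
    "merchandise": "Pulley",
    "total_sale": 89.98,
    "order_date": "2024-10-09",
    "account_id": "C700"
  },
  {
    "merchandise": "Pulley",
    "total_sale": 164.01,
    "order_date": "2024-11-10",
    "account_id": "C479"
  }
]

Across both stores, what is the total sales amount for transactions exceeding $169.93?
2212.72

Schema mapping: "sale_amount" (store_east) = "total_sale" (store_central) = sale amount

Sum of sales > $169.93 in store_east: 1594.5
Sum of sales > $169.93 in store_central: 618.22

Total: 1594.5 + 618.22 = 2212.72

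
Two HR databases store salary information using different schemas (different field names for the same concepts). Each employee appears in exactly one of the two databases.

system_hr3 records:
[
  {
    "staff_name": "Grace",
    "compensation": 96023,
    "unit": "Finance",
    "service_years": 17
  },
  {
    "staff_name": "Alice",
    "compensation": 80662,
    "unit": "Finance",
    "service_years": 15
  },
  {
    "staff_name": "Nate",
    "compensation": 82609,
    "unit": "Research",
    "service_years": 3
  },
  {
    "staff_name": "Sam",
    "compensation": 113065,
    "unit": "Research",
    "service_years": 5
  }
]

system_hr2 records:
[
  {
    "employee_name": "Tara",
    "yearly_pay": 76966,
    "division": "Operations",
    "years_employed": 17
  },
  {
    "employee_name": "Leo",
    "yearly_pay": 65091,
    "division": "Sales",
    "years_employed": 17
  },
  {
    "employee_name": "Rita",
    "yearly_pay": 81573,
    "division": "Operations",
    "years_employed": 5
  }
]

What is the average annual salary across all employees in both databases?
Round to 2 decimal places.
85141.29

Schema mapping: "compensation" (system_hr3) = "yearly_pay" (system_hr2) = annual salary

All salaries: [96023, 80662, 82609, 113065, 76966, 65091, 81573]
Sum: 595989
Count: 7
Average: 595989 / 7 = 85141.29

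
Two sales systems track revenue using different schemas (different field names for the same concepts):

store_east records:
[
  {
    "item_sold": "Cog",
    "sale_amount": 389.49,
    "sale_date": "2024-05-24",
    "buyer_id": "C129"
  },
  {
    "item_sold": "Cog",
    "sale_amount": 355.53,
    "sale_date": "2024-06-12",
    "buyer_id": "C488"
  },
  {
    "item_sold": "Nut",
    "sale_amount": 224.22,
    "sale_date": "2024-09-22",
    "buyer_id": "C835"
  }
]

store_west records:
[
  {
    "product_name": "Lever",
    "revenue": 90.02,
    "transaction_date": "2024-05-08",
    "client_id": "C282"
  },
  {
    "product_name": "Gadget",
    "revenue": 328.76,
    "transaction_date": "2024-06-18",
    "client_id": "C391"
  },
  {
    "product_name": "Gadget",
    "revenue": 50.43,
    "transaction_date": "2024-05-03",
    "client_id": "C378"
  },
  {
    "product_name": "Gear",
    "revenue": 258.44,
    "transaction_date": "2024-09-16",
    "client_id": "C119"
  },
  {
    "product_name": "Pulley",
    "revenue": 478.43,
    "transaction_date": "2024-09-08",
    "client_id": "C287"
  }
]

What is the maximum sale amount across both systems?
478.43

Reconcile: "sale_amount" (store_east) = "revenue" (store_west) = sale amount

Maximum in store_east: 389.49
Maximum in store_west: 478.43

Overall maximum: max(389.49, 478.43) = 478.43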